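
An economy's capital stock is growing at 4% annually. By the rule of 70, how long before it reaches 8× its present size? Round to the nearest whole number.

At 4% it doubles every 70/4 ≈ 17.50 years.
Getting to 8× needs 3 doublings: 3 × 17.50 ≈ 53 years.

roughly 53 years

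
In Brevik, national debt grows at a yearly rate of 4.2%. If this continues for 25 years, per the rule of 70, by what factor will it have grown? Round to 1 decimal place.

roughly 2.8 times

Doubling time ≈ 70/4.2 = 16.67 years.
25 years / 16.67 ≈ 1.50 doublings → factor 2^1.50 ≈ 2.8.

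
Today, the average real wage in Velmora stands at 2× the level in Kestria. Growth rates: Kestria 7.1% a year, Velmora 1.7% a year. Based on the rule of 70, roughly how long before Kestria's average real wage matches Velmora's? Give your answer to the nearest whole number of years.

about 13 years

The growth-rate gap is 7.1% − 1.7% = 5.4 percentage points.
So the ratio between them halves every 70/5.4 ≈ 12.96 years.
A 2× gap closes after 1 halving: 1 × 12.96 ≈ 13 years.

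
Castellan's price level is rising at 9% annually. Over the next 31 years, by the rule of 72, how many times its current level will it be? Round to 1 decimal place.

about 14.7 times

Doubles every ≈ 8.00 years (72/9).
31 years is 3.88 doublings; 2^3.88 ≈ 14.7×.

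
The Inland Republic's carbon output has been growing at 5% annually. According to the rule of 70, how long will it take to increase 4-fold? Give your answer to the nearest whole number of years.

around 28 years

At 5% it doubles every 70/5 ≈ 14.00 years.
4 = 2^2, so 2 doublings → 28 years.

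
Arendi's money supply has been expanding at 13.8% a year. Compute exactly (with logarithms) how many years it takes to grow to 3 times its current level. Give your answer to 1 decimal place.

t = ln(3) / ln(1 + 0.138) = 1.0986 / 0.129272 ≈ 8.50.

8.5 years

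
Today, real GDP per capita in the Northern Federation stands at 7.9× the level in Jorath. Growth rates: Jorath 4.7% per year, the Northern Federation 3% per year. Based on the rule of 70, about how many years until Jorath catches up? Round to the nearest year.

Jorath gains on the Northern Federation at 4.7% − 3% = 1.7 points a year.
At that relative rate the gap halves every 70/1.7 ≈ 41.18 years.
A 7.9× gap takes log₂(7.9) ≈ 2.98 halvings to close: 2.98 × 41.18 ≈ 123 years.

around 123 years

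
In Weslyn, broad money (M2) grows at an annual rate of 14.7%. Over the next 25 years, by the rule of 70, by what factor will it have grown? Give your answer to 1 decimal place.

about 38.1 times

Doubles every ≈ 4.76 years (70/14.7).
25 years is 5.25 doublings; 2^5.25 ≈ 38.1×.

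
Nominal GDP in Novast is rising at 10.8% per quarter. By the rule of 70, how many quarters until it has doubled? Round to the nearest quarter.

At 10.8%, doubling takes about 70/10.8 = 6.48 quarters.

roughly 6 quarters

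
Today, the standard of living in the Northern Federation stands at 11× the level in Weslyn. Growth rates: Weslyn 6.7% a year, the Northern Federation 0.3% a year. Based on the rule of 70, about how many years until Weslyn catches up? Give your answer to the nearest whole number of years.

about 38 years

The growth-rate gap is 6.7% − 0.3% = 6.4 percentage points.
So the ratio between them halves every 70/6.4 ≈ 10.94 years.
An 11× gap takes log₂(11) ≈ 3.46 halvings to close: 3.46 × 10.94 ≈ 38 years.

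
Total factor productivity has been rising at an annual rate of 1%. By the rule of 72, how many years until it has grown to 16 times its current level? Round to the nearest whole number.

≈ 288 years

At 1% it doubles every 72/1 ≈ 72.00 years.
16 = 2^4, so 4 doublings → 288 years.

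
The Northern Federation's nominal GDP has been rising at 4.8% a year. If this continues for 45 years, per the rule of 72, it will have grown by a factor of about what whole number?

72/4.8 ≈ 15.00 years per doubling.
45 years fits 3 doublings: 2^3 = 8.

about 8 times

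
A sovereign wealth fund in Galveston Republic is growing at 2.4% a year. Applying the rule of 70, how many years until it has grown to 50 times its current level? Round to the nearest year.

165 years

Doubling time ≈ 70/2.4 = 29.17 years.
Reaching 50× takes log₂(50) ≈ 5.64 doublings.
5.64 × 29.17 ≈ 165 years.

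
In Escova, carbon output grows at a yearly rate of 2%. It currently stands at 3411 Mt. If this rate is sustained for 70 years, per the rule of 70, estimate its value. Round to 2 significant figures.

roughly 14000 Mt

Doubling time ≈ 70/2 = 35.00 years.
70 years is 70/35.00 ≈ 2.00 doublings, a factor of 2^2.00 ≈ 4.00.
3411 × 4.00 ≈ 14000 Mt.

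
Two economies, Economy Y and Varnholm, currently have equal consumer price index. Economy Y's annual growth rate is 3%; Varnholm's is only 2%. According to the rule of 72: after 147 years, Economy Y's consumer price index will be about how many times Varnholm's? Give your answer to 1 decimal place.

Only the 1-point difference matters.
72/1 ≈ 72.00 years per doubling of the ratio; 147 years gives 2.04 doublings, so ≈ 4.1×.

about 4.1 times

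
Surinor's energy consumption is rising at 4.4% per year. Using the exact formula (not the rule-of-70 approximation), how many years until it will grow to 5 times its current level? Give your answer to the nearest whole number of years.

t = ln(5) / ln(1 + 0.044) = 1.6094 / 0.043059 ≈ 37.38.
≈ 37 years.

37 years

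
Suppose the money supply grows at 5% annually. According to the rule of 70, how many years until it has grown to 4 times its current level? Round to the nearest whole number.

Doubling time ≈ 70/5 = 14.00 years.
4× is 2 doublings, so 2 × 14.00 ≈ 28 years.

approximately 28 years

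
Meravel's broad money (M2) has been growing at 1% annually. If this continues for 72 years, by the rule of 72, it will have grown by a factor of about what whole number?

At 1% one doubling takes ≈ 72.00 years; 72 years is 1 of them, so ×2.

2 times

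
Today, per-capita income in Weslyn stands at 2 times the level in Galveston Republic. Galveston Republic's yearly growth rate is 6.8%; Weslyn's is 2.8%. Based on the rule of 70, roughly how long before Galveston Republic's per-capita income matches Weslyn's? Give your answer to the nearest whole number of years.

The growth-rate gap is 6.8% − 2.8% = 4 percentage points.
So the ratio between them halves every 70/4 ≈ 17.50 years.
A 2 times gap closes after 1 halving: 1 × 17.50 ≈ 18 years.

approximately 18 years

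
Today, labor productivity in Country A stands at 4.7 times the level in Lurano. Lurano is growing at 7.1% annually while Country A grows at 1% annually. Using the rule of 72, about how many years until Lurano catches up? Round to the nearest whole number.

26 years

Lurano gains on Country A at 7.1% − 1% = 6.1 points a year.
At that relative rate the gap halves every 72/6.1 ≈ 11.80 years.
A 4.7 times gap takes log₂(4.7) ≈ 2.23 halvings to close: 2.23 × 11.80 ≈ 26 years.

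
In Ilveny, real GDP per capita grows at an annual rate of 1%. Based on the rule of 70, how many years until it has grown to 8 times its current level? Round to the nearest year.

roughly 210 years

One doubling takes 70/1 = 70.00 years.
Getting to 8× needs 3 doublings: 3 × 70.00 ≈ 210 years.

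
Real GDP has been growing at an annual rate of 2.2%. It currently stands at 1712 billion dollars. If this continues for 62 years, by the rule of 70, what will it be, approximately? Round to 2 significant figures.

Doubling time ≈ 70/2.2 = 31.82 years.
62 years is 62/31.82 ≈ 1.95 doublings, a factor of 2^1.95 ≈ 3.86.
1712 × 3.86 ≈ 6600 billion dollars.

approximately 6600 billion dollars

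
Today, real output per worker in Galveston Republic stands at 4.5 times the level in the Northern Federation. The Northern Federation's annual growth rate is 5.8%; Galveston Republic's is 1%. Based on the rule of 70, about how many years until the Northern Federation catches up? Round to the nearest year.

≈ 32 years

The growth-rate gap is 5.8% − 1% = 4.8 percentage points.
So the ratio between them halves every 70/4.8 ≈ 14.58 years.
A 4.5 times gap takes log₂(4.5) ≈ 2.17 halvings to close: 2.17 × 14.58 ≈ 32 years.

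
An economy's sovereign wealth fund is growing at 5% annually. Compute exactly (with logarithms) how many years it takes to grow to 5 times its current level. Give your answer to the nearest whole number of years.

t = ln(5) / ln(1 + 0.05) = 1.6094 / 0.048790 ≈ 32.99.
≈ 33 years.

33 years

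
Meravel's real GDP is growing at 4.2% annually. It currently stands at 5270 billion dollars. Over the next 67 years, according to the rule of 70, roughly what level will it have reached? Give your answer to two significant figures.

≈ 85000 billion dollars

It doubles every 70/4.2 ≈ 16.67 years, so 67 years is 4.02 doublings.
2^4.02 ≈ 16.22; 5270 × 16.22 ≈ 85000 billion dollars.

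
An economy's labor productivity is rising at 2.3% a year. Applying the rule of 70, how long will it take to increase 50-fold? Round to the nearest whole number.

Doubling time ≈ 70/2.3 = 30.43 years.
50× is log₂ 50 ≈ 5.64 doublings, so ≈ 5.64 × 30.43 = 172 years.

172 years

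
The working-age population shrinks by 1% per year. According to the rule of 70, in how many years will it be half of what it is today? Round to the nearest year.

approximately 70 years

Falling at 1%, it halves about every 70/1 = 70.00 years.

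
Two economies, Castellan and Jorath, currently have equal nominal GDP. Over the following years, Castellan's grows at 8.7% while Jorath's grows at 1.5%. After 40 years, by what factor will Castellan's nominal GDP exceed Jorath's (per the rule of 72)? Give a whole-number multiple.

≈ 16 times

Castellan pulls ahead at 7.2 pp per year, so the ratio doubles every 72/7.2 ≈ 10.00 years.
In 40 years that's 4.00 doublings: 2^4.00 ≈ 16.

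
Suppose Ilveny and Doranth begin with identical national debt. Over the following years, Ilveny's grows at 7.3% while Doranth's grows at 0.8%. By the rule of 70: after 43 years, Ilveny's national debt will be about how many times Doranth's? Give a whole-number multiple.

≈ 16 times

Only the 6.5-point difference matters.
70/6.5 ≈ 10.77 years per doubling of the ratio; 43 years gives 3.99 doublings, so ≈ 16×.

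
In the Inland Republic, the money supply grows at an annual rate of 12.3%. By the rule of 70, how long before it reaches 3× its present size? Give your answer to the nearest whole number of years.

At 12.3% it doubles every 70/12.3 ≈ 5.69 years.
Reaching 3× takes log₂(3) ≈ 1.58 doublings.
1.58 × 5.69 ≈ 9 years.

about 9 years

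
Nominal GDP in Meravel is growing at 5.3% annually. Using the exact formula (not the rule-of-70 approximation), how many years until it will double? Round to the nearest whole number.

t = ln(2) / ln(1 + 0.053) = 0.6931 / 0.051643 ≈ 13.42.
≈ 13 years.

13 years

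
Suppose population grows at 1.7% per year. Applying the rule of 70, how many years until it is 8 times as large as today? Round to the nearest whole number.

approximately 124 years

Doubling time ≈ 70/1.7 = 41.18 years.
Getting to 8× needs 3 doublings: 3 × 41.18 ≈ 124 years.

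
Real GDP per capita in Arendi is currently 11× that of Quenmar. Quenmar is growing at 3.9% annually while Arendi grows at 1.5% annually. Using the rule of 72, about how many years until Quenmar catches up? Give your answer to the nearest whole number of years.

104 years

The growth-rate gap is 3.9% − 1.5% = 2.4 percentage points.
So the ratio between them halves every 72/2.4 ≈ 30.00 years.
An 11× gap takes log₂(11) ≈ 3.46 halvings to close: 3.46 × 30.00 ≈ 104 years.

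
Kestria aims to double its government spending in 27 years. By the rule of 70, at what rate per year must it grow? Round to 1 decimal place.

70 / 27 ≈ 2.59, so about 2.6% per year.

approximately 2.6%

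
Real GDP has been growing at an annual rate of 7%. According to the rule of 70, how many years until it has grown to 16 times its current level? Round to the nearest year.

One doubling takes 70/7 = 10.00 years.
Getting to 16× needs 4 doublings: 4 × 10.00 ≈ 40 years.

≈ 40 years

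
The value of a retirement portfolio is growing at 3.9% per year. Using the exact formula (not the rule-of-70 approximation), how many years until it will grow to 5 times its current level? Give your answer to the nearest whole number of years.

42 years

t = ln(5) / ln(1 + 0.039) = 1.6094 / 0.038259 ≈ 42.07.
≈ 42 years.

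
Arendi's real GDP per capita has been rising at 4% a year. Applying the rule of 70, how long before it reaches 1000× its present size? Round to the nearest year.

At 4% it doubles every 70/4 ≈ 17.50 years.
Reaching 1000× takes log₂(1000) ≈ 9.97 doublings.
9.97 × 17.50 ≈ 174 years.

roughly 174 years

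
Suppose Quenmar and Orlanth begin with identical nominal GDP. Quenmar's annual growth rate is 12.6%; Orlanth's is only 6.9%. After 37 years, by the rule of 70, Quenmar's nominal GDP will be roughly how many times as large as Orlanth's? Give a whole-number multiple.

Only the 5.7-point difference matters.
70/5.7 ≈ 12.28 years per doubling of the ratio; 37 years gives 3.01 doublings, so ≈ 8×.

roughly 8 times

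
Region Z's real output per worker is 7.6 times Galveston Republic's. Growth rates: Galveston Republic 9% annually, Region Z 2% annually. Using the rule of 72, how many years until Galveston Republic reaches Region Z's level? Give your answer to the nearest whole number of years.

around 30 years

What matters is the difference: 7 pp.
Rule of 72 on the gap: the ratio halves every 72/7 ≈ 10.29 years.
A 7.6 times gap takes log₂(7.6) ≈ 2.93 halvings to close: 2.93 × 10.29 ≈ 30 years.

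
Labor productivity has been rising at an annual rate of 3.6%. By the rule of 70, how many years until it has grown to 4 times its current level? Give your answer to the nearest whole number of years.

≈ 39 years

Doubling time ≈ 70/3.6 = 19.44 years.
Getting to 4× needs 2 doublings: 2 × 19.44 ≈ 39 years.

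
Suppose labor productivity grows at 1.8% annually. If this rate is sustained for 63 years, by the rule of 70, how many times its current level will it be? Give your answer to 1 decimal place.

about 3.1 times

Doubling time ≈ 70/1.8 = 38.89 years.
63 years / 38.89 ≈ 1.62 doublings → factor 2^1.62 ≈ 3.1.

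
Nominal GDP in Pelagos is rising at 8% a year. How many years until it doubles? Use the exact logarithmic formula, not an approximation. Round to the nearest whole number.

9 years

t = ln(2) / ln(1 + 0.08) = 0.6931 / 0.076961 ≈ 9.01.
≈ 9 years.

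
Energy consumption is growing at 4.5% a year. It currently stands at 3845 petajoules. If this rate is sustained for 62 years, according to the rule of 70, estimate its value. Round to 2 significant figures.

approximately 61000 petajoules

Doubling time ≈ 70/4.5 = 15.56 years.
62 years is 62/15.56 ≈ 3.98 doublings, a factor of 2^3.98 ≈ 15.78.
3845 × 15.78 ≈ 61000 petajoules.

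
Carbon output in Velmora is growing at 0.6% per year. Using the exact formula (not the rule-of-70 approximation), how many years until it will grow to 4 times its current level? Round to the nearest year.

232 years

t = ln(4) / ln(1 + 0.006) = 1.3863 / 0.005982 ≈ 231.75.
≈ 232 years.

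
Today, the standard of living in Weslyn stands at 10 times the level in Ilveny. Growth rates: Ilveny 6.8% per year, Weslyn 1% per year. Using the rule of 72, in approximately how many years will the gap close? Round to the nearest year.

around 41 years

Ilveny gains on Weslyn at 6.8% − 1% = 5.8 points a year.
At that relative rate the gap halves every 72/5.8 ≈ 12.41 years.
A 10 times gap takes log₂(10) ≈ 3.32 halvings to close: 3.32 × 12.41 ≈ 41 years.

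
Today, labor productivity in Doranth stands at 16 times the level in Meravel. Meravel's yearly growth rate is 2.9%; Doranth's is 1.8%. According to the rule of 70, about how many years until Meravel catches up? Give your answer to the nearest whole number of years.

around 255 years

Meravel gains on Doranth at 2.9% − 1.8% = 1.1 points a year.
At that relative rate the gap halves every 70/1.1 ≈ 63.64 years.
A 16 times gap closes after 4 halvings: 4 × 63.64 ≈ 255 years.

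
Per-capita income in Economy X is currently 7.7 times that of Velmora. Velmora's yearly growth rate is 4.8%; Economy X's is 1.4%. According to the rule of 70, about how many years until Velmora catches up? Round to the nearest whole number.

Velmora gains on Economy X at 4.8% − 1.4% = 3.4 points a year.
At that relative rate the gap halves every 70/3.4 ≈ 20.59 years.
A 7.7 times gap takes log₂(7.7) ≈ 2.94 halvings to close: 2.94 × 20.59 ≈ 61 years.

about 61 years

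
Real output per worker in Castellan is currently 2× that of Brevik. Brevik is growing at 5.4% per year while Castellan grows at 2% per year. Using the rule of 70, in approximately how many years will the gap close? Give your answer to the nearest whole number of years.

about 21 years

Brevik gains on Castellan at 5.4% − 2% = 3.4 points a year.
At that relative rate the gap halves every 70/3.4 ≈ 20.59 years.
A 2× gap closes after 1 halving: 1 × 20.59 ≈ 21 years.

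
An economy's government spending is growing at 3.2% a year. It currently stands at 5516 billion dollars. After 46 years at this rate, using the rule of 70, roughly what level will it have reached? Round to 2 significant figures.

approximately 24000 billion dollars

It doubles every 70/3.2 ≈ 21.88 years, so 46 years is 2.10 doublings.
2^2.10 ≈ 4.29; 5516 × 4.29 ≈ 24000 billion dollars.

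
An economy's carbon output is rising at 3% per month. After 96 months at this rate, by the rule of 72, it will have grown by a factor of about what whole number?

Doubling time ≈ 72/3 = 24.00 months.
96/24.00 ≈ 4 doublings, so about 2^4 = 16×.

roughly 16 times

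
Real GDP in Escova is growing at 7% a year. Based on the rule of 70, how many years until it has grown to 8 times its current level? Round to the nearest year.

30 years

At 7% it doubles every 70/7 ≈ 10.00 years.
8 = 2^3, so 3 doublings → 30 years.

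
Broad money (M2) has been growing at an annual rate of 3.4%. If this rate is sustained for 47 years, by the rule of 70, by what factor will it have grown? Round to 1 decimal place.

Doubles every ≈ 20.59 years (70/3.4).
47 years is 2.28 doublings; 2^2.28 ≈ 4.9×.

roughly 4.9 times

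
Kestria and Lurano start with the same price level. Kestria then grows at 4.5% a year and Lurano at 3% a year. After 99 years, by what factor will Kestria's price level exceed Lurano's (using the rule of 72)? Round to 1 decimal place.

Kestria pulls ahead at 1.5 pp per year, so the ratio doubles every 72/1.5 ≈ 48.00 years.
In 99 years that's 2.06 doublings: 2^2.06 ≈ 4.2.

≈ 4.2 times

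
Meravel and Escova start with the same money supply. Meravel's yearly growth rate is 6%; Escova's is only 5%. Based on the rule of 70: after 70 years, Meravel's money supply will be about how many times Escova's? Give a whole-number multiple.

approximately 2 times

Rate gap = 6% − 5% = 1 point.
The ratio doubles every 70/1 ≈ 70.00 years.
70/70.00 ≈ 1.00 doublings → ratio ≈ 2^1.00 ≈ 2.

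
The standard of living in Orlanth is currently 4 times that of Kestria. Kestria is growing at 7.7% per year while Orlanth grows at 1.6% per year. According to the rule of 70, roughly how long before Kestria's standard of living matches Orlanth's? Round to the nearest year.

The growth-rate gap is 7.7% − 1.6% = 6.1 percentage points.
So the ratio between them halves every 70/6.1 ≈ 11.48 years.
A 4 times gap closes after 2 halvings: 2 × 11.48 ≈ 23 years.

≈ 23 years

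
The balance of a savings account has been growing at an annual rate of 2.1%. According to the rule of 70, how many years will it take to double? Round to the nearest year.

33 years

70/2.1 ≈ 33.33, so it doubles roughly every 33 years.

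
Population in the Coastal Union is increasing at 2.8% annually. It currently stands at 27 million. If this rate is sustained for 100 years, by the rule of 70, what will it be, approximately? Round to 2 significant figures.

approximately 430 million

Doubling time ≈ 70/2.8 = 25.00 years.
100 years is 100/25.00 ≈ 4.00 doublings, a factor of 2^4.00 ≈ 16.00.
27 × 16.00 ≈ 430 million.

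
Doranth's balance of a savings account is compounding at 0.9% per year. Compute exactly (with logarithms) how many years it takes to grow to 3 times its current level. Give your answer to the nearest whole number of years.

t = ln(3) / ln(1 + 0.009) = 1.0986 / 0.008960 ≈ 122.61.
≈ 123 years.

123 years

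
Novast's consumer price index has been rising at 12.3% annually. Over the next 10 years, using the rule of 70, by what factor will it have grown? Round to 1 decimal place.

roughly 3.4 times

Doubling time ≈ 70/12.3 = 5.69 years.
10 years / 5.69 ≈ 1.76 doublings → factor 2^1.76 ≈ 3.4.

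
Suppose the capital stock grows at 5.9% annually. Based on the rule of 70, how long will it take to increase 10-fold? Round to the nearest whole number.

≈ 39 years

At 5.9% it doubles every 70/5.9 ≈ 11.86 years.
Reaching 10× takes log₂(10) ≈ 3.32 doublings.
3.32 × 11.86 ≈ 39 years.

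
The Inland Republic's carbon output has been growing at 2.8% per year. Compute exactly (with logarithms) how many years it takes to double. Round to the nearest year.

25 years

t = ln(2) / ln(1 + 0.028) = 0.6931 / 0.027615 ≈ 25.10.
≈ 25 years.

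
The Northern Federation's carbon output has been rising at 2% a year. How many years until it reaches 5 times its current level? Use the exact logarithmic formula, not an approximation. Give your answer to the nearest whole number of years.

81 years

t = ln(5) / ln(1 + 0.02) = 1.6094 / 0.019803 ≈ 81.27.
≈ 81 years.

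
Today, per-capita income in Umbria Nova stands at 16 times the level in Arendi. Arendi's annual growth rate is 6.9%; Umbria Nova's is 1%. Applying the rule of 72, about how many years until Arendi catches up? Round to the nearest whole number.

Arendi gains on Umbria Nova at 6.9% − 1% = 5.9 points a year.
At that relative rate the gap halves every 72/5.9 ≈ 12.20 years.
A 16 times gap closes after 4 halvings: 4 × 12.20 ≈ 49 years.

approximately 49 years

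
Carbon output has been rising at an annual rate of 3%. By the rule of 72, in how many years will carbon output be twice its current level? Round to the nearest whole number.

24 years

At 3%, doubling takes about 72/3 = 24.00 years.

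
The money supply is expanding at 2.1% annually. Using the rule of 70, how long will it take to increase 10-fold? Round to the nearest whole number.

roughly 111 years

Doubling time ≈ 70/2.1 = 33.33 years.
Reaching 10× takes log₂(10) ≈ 3.32 doublings.
3.32 × 33.33 ≈ 111 years.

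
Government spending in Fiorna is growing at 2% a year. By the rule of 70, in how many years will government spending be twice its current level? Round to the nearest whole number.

about 35 years

Doubling time ≈ 70 / 2 = 35.00 years.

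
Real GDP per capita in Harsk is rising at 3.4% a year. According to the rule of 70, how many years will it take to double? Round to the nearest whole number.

approximately 21 years

At 3.4%, doubling takes about 70/3.4 = 20.59 years.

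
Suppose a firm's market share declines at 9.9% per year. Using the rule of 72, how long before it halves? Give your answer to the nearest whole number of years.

Falling at 9.9%, it halves about every 72/9.9 = 7.27 years.

approximately 7 years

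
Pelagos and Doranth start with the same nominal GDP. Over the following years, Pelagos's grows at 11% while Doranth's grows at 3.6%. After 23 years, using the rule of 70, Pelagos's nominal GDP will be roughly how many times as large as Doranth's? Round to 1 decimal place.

5.4 times

Only the 7.4-point difference matters.
70/7.4 ≈ 9.46 years per doubling of the ratio; 23 years gives 2.43 doublings, so ≈ 5.4×.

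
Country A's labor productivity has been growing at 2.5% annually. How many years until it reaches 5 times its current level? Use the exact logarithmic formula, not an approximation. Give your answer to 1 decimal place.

65.2 years

t = ln(5) / ln(1 + 0.025) = 1.6094 / 0.024693 ≈ 65.18.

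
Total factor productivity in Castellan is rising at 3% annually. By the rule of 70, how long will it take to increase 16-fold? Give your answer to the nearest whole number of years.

At 3% it doubles every 70/3 ≈ 23.33 years.
16× is 4 doublings, so 4 × 23.33 ≈ 93 years.

around 93 years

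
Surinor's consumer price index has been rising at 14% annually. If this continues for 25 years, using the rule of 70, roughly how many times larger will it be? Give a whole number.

70/14 ≈ 5.00 years per doubling.
25 years fits 5 doublings: 2^5 = 32.

roughly 32 times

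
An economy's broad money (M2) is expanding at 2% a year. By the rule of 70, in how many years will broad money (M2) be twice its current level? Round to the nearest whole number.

35 years

At 2%, doubling takes about 70/2 = 35.00 years.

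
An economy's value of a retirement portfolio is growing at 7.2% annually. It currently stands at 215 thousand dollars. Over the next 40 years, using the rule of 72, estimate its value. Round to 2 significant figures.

≈ 3400 thousand dollars

It doubles every 72/7.2 ≈ 10.00 years, so 40 years is 4.00 doublings.
2^4.00 ≈ 16.00; 215 × 16.00 ≈ 3400 thousand dollars.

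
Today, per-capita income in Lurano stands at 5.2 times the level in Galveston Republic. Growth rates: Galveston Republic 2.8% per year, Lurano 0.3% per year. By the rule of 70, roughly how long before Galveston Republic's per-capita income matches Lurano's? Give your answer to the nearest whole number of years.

The growth-rate gap is 2.8% − 0.3% = 2.5 percentage points.
So the ratio between them halves every 70/2.5 ≈ 28.00 years.
A 5.2 times gap takes log₂(5.2) ≈ 2.38 halvings to close: 2.38 × 28.00 ≈ 67 years.

67 years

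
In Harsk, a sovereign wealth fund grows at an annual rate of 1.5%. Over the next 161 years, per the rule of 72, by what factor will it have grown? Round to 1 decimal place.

Doubles every ≈ 48.00 years (72/1.5).
161 years is 3.35 doublings; 2^3.35 ≈ 10.2×.

about 10.2 times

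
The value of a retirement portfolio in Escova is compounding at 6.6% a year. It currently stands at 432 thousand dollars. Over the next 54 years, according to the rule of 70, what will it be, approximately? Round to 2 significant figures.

approximately 15000 thousand dollars

It doubles every 70/6.6 ≈ 10.61 years, so 54 years is 5.09 doublings.
2^5.09 ≈ 34.06; 432 × 34.06 ≈ 15000 thousand dollars.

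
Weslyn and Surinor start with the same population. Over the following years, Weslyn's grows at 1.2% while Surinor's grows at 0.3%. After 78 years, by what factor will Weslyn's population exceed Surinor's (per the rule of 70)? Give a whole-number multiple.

about 2 times

Rate gap = 1.2% − 0.3% = 0.9 points.
The ratio doubles every 70/0.9 ≈ 77.78 years.
78/77.78 ≈ 1.00 doublings → ratio ≈ 2^1.00 ≈ 2.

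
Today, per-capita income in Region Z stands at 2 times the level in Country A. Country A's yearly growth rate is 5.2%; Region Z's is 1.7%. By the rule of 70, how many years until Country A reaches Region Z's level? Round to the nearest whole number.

approximately 20 years

Country A gains on Region Z at 5.2% − 1.7% = 3.5 points a year.
At that relative rate the gap halves every 70/3.5 ≈ 20.00 years.
A 2 times gap closes after 1 halving: 1 × 20.00 ≈ 20 years.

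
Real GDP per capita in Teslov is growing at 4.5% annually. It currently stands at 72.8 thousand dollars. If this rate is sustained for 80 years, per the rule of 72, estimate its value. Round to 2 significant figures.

Doubling time ≈ 72/4.5 = 16.00 years.
80 years is 80/16.00 ≈ 5.00 doublings, a factor of 2^5.00 ≈ 32.00.
72.8 × 32.00 ≈ 2300 thousand dollars.

approximately 2300 thousand dollars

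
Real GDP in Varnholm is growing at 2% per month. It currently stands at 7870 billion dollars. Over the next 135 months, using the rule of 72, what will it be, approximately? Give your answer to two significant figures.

roughly 110000 billion dollars

It doubles every 72/2 ≈ 36.00 months, so 135 months is 3.75 doublings.
2^3.75 ≈ 13.45; 7870 × 13.45 ≈ 110000 billion dollars.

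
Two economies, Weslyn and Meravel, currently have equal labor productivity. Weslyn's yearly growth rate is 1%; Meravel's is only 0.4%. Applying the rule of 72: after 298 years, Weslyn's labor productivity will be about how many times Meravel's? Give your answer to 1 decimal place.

5.6 times

Weslyn pulls ahead at 0.6 pp per year, so the ratio doubles every 72/0.6 ≈ 120.00 years.
In 298 years that's 2.48 doublings: 2^2.48 ≈ 5.6.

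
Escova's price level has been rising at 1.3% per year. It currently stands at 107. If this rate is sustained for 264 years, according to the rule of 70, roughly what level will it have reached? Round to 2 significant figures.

Doubling time ≈ 70/1.3 = 53.85 years.
264 years is 264/53.85 ≈ 4.90 doublings, a factor of 2^4.90 ≈ 29.86.
107 × 29.86 ≈ 3200.

about 3200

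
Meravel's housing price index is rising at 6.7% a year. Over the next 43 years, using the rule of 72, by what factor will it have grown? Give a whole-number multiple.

At 6.7% one doubling takes ≈ 10.75 years; 43 years is 4 of them, so ×16.

16 times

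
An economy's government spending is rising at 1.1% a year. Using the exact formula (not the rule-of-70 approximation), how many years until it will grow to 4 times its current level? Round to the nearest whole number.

t = ln(4) / ln(1 + 0.011) = 1.3863 / 0.010940 ≈ 126.72.
≈ 127 years.

127 years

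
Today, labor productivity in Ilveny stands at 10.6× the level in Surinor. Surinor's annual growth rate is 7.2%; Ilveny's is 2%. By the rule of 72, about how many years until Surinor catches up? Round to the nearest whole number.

What matters is the difference: 5.2 pp.
Rule of 72 on the gap: the ratio halves every 72/5.2 ≈ 13.85 years.
A 10.6× gap takes log₂(10.6) ≈ 3.41 halvings to close: 3.41 × 13.85 ≈ 47 years.

≈ 47 years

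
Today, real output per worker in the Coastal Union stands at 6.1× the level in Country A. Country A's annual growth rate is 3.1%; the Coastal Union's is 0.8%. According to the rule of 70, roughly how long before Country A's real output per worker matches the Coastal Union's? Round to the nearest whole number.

roughly 79 years

Country A gains on the Coastal Union at 3.1% − 0.8% = 2.3 points a year.
At that relative rate the gap halves every 70/2.3 ≈ 30.43 years.
A 6.1× gap takes log₂(6.1) ≈ 2.61 halvings to close: 2.61 × 30.43 ≈ 79 years.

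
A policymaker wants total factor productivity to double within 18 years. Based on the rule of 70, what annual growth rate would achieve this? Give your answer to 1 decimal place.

≈ 3.9%

70 / 18 ≈ 3.89, so about 3.9% annually.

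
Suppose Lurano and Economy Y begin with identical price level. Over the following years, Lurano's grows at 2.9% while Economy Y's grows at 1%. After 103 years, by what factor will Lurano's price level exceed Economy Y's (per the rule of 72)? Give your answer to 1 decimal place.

Rate gap = 2.9% − 1% = 1.9 points.
The ratio doubles every 72/1.9 ≈ 37.89 years.
103/37.89 ≈ 2.72 doublings → ratio ≈ 2^2.72 ≈ 6.6.

approximately 6.6 times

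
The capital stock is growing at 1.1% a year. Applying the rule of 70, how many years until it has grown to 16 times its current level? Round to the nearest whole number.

One doubling takes 70/1.1 = 63.64 years.
Getting to 16× needs 4 doublings: 4 × 63.64 ≈ 255 years.

approximately 255 years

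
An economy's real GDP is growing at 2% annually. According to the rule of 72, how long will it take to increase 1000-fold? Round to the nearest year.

Doubling time ≈ 72/2 = 36.00 years.
Reaching 1000× takes log₂(1000) ≈ 9.97 doublings.
9.97 × 36.00 ≈ 359 years.

around 359 years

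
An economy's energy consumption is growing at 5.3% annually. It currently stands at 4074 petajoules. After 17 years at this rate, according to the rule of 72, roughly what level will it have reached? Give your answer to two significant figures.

Doubling time ≈ 72/5.3 = 13.58 years.
17 years is 17/13.58 ≈ 1.25 doublings, a factor of 2^1.25 ≈ 2.38.
4074 × 2.38 ≈ 9700 petajoules.

around 9700 petajoules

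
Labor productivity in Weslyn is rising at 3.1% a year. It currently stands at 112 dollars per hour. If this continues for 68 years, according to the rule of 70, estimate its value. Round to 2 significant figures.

about 900 dollars per hour

It doubles every 70/3.1 ≈ 22.58 years, so 68 years is 3.01 doublings.
2^3.01 ≈ 8.06; 112 × 8.06 ≈ 900 dollars per hour.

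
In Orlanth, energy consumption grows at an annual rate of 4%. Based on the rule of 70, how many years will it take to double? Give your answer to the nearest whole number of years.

70/4 ≈ 17.50, so it doubles roughly every 18 years.

approximately 18 years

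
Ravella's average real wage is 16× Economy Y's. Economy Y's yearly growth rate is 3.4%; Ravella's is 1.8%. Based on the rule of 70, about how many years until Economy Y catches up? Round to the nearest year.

175 years

The growth-rate gap is 3.4% − 1.8% = 1.6 percentage points.
So the ratio between them halves every 70/1.6 ≈ 43.75 years.
A 16× gap closes after 4 halvings: 4 × 43.75 ≈ 175 years.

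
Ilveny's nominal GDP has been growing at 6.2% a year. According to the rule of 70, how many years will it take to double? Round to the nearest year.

At 6.2%, doubling takes about 70/6.2 = 11.29 years.

around 11 years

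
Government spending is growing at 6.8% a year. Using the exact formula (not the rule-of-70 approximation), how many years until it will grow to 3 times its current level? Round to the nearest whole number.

17 years

t = ln(3) / ln(1 + 0.068) = 1.0986 / 0.065788 ≈ 16.70.
≈ 17 years.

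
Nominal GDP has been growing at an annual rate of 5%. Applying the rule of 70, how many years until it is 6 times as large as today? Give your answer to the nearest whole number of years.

At 5% it doubles every 70/5 ≈ 14.00 years.
6× is log₂ 6 ≈ 2.58 doublings, so ≈ 2.58 × 14.00 = 36 years.

around 36 years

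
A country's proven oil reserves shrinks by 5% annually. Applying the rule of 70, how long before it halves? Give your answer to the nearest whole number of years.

about 14 years

Falling at 5%, it halves about every 70/5 = 14.00 years.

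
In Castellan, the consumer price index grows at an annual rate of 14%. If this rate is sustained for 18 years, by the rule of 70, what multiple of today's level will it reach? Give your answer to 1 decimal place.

approximately 12.1 times

Doubling time ≈ 70/14 = 5.00 years.
18 years / 5.00 ≈ 3.60 doublings → factor 2^3.60 ≈ 12.1.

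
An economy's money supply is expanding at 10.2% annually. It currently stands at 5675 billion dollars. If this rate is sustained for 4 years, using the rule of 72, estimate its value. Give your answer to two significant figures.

It doubles every 72/10.2 ≈ 7.06 years, so 4 years is 0.57 doublings.
2^0.57 ≈ 1.48; 5675 × 1.48 ≈ 8400 billion dollars.

approximately 8400 billion dollars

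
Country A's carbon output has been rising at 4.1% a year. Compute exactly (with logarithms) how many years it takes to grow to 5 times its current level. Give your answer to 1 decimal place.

40.1 years

t = ln(5) / ln(1 + 0.041) = 1.6094 / 0.040182 ≈ 40.05.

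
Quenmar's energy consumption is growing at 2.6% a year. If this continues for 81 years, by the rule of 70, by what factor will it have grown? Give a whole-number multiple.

70/2.6 ≈ 26.92 years per doubling.
81 years fits 3 doublings: 2^3 = 8.

8 times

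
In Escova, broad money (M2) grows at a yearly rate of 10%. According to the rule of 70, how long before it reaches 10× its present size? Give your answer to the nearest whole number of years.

Doubling time ≈ 70/10 = 7.00 years.
Reaching 10× takes log₂(10) ≈ 3.32 doublings.
3.32 × 7.00 ≈ 23 years.

23 years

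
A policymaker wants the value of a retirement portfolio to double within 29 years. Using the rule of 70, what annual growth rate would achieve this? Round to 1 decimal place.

70 / 29 ≈ 2.41, so about 2.4% a year.

≈ 2.4%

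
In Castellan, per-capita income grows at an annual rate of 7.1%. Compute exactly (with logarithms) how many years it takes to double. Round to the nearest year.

10 years

t = ln(2) / ln(1 + 0.071) = 0.6931 / 0.068593 ≈ 10.10.
≈ 10 years.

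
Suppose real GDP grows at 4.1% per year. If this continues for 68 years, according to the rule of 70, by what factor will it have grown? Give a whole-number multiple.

At 4.1% one doubling takes ≈ 17.07 years; 68 years is 4 of them, so ×16.

≈ 16 times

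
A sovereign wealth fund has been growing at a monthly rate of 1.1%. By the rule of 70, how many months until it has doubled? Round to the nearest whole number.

about 64 months

Doubling time ≈ 70 / 1.1 = 63.64 months.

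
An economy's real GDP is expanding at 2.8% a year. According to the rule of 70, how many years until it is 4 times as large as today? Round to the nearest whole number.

At 2.8% it doubles every 70/2.8 ≈ 25.00 years.
Getting to 4× needs 2 doublings: 2 × 25.00 ≈ 50 years.

approximately 50 years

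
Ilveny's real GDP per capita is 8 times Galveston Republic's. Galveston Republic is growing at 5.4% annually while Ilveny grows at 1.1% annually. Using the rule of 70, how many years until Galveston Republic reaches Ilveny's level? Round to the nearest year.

The growth-rate gap is 5.4% − 1.1% = 4.3 percentage points.
So the ratio between them halves every 70/4.3 ≈ 16.28 years.
An 8 times gap closes after 3 halvings: 3 × 16.28 ≈ 49 years.

about 49 years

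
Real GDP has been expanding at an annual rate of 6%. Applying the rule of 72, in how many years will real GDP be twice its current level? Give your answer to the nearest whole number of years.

At 6%, doubling takes about 72/6 = 12.00 years.

roughly 12 years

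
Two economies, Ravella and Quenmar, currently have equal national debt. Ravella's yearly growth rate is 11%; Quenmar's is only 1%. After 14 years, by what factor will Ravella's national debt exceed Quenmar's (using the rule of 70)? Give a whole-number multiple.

about 4 times

Only the 10-point difference matters.
70/10 ≈ 7.00 years per doubling of the ratio; 14 years gives 2.00 doublings, so ≈ 4×.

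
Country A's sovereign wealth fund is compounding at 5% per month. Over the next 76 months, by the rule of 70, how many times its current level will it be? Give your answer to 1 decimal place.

about 43.1 times

Doubles every ≈ 14.00 months (70/5).
76 months is 5.43 doublings; 2^5.43 ≈ 43.1×.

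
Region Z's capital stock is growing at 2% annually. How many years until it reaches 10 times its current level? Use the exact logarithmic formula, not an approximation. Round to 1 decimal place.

t = ln(10) / ln(1 + 0.02) = 2.3026 / 0.019803 ≈ 116.28.

116.3 years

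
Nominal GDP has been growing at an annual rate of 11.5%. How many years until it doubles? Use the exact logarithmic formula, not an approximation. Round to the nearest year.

6 years

t = ln(2) / ln(1 + 0.115) = 0.6931 / 0.108854 ≈ 6.37.
≈ 6 years.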